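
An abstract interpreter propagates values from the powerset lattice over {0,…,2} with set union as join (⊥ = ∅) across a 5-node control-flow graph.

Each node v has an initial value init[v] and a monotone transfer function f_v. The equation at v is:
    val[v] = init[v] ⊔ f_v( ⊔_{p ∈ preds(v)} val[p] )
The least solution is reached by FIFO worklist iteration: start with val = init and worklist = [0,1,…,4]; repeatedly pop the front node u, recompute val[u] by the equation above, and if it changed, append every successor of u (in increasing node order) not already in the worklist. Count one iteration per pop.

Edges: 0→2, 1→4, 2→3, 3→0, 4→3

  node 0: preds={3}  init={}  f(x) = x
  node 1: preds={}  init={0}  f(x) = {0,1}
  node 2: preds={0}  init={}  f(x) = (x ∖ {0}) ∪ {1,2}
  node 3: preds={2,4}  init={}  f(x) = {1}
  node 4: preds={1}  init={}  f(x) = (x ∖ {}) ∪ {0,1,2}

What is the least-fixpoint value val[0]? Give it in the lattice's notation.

Trace (8 dequeues):
  [1] u=0 | in {} | out {} | ==
  [2] u=1 | in {} | out {0,1} | prev {0} | push {}
  [3] u=2 | in {} | out {1,2} | prev {} | push {}
  [4] u=3 | in {1,2} | out {1} | prev {} | push {0}
  [5] u=4 | in {0,1} | out {0,1,2} | prev {} | push {3}
  [6] u=0 | in {1} | out {1} | prev {} | push {2}
  [7] u=3 | in {0,1,2} | out {1} | ==
  [8] u=2 | in {1} | out {1,2} | ==

Converged values:
  [0] {1}
  [1] {0,1}
  [2] {1,2}
  [3] {1}
  [4] {0,1,2}

{1}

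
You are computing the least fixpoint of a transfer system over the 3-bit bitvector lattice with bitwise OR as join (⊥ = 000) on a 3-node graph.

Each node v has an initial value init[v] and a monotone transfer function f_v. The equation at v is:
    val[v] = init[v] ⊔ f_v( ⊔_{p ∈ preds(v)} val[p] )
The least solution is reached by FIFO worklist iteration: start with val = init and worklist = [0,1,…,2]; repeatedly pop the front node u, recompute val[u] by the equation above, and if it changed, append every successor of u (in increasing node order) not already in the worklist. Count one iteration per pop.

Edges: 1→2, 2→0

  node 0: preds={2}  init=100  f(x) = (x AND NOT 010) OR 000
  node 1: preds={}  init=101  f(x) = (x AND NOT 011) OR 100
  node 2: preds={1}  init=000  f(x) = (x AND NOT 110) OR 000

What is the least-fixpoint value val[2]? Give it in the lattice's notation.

Worklist (4 pops):
  #1 pop 0: in=000 → 100 (no change)
  #2 pop 1: in=000 → 101 (no change)
  #3 pop 2: in=101 → 001 (was 000); enqueue [0]
  #4 pop 0: in=001 → 101 (was 100); enqueue []

Fixpoint:
  val[0] = 101
  val[1] = 101
  val[2] = 001

001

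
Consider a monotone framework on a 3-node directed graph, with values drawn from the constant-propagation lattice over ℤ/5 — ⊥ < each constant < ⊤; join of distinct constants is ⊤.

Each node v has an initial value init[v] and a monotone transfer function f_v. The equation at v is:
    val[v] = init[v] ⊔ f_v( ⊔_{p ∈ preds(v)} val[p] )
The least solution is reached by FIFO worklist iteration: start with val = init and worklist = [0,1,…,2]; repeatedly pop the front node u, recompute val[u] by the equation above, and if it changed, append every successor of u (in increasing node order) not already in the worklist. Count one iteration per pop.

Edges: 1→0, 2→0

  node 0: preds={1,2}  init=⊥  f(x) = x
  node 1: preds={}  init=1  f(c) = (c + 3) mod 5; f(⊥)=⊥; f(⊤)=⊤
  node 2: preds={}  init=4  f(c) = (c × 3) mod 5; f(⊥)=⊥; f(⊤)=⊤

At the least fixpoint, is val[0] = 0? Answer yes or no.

Worklist (3 pops):
  #1 pop 0: in=⊤ → ⊤ (was ⊥); enqueue []
  #2 pop 1: in=⊥ → 1 (no change)
  #3 pop 2: in=⊥ → 4 (no change)

Fixpoint:
  val[0] = ⊤
  val[1] = 1
  val[2] = 4

no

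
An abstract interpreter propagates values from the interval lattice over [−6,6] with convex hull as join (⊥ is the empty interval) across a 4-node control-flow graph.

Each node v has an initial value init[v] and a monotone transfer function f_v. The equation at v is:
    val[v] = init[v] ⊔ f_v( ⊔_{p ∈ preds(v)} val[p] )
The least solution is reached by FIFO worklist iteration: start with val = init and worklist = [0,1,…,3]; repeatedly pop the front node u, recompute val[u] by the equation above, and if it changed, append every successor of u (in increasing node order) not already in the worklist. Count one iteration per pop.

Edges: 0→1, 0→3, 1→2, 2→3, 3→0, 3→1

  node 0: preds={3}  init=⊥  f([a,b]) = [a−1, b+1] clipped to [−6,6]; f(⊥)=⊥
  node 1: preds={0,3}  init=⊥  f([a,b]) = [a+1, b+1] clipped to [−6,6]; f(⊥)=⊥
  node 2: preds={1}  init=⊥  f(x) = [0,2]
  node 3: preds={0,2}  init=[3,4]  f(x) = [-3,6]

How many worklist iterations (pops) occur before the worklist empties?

Iteration log — 8 steps:
  step 1. node 0  ⊔preds=[3,4]  new=[2,5]  old=⊥  +wl: 
  step 2. node 1  ⊔preds=[2,5]  new=[3,6]  old=⊥  +wl: 
  step 3. node 2  ⊔preds=[3,6]  new=[0,2]  old=⊥  +wl: 
  step 4. node 3  ⊔preds=[0,5]  new=[-3,6]  old=[3,4]  +wl: 0,1
  step 5. node 0  ⊔preds=[-3,6]  new=[-4,6]  old=[2,5]  +wl: 3
  step 6. node 1  ⊔preds=[-4,6]  new=[-3,6]  old=[3,6]  +wl: 2
  step 7. node 3  ⊔preds=[-4,6]  new=[-3,6]  stable
  step 8. node 2  ⊔preds=[-3,6]  new=[0,2]  stable

Least fixpoint reached:
  node 0: [-4,6]
  node 1: [-3,6]
  node 2: [0,2]
  node 3: [-3,6]

8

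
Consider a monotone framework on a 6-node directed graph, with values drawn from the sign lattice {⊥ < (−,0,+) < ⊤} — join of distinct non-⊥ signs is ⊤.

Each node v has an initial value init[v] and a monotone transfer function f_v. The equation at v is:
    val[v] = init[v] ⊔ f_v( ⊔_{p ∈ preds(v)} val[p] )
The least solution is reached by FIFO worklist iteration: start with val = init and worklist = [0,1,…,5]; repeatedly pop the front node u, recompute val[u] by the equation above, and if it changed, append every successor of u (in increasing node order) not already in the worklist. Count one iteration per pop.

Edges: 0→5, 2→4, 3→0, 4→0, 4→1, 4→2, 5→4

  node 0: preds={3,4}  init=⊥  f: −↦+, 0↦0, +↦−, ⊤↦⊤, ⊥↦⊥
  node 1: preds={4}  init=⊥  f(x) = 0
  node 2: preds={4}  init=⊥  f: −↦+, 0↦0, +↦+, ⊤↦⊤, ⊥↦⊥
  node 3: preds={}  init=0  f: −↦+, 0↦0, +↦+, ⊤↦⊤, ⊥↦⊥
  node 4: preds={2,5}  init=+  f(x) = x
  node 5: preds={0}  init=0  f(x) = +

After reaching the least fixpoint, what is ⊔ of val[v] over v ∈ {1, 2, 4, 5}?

⊤

Iteration log — 10 steps:
  step 1. node 0  ⊔preds=⊤  new=⊤  old=⊥  +wl: 
  step 2. node 1  ⊔preds=+  new=0  old=⊥  +wl: 
  step 3. node 2  ⊔preds=+  new=+  old=⊥  +wl: 
  step 4. node 3  ⊔preds=⊥  new=0  stable
  step 5. node 4  ⊔preds=⊤  new=⊤  old=+  +wl: 0,1,2
  step 6. node 5  ⊔preds=⊤  new=⊤  old=0  +wl: 4
  step 7. node 0  ⊔preds=⊤  new=⊤  stable
  step 8. node 1  ⊔preds=⊤  new=0  stable
  step 9. node 2  ⊔preds=⊤  new=⊤  old=+  +wl: 
  step 10. node 4  ⊔preds=⊤  new=⊤  stable

Least fixpoint reached:
  node 0: ⊤
  node 1: 0
  node 2: ⊤
  node 3: 0
  node 4: ⊤
  node 5: ⊤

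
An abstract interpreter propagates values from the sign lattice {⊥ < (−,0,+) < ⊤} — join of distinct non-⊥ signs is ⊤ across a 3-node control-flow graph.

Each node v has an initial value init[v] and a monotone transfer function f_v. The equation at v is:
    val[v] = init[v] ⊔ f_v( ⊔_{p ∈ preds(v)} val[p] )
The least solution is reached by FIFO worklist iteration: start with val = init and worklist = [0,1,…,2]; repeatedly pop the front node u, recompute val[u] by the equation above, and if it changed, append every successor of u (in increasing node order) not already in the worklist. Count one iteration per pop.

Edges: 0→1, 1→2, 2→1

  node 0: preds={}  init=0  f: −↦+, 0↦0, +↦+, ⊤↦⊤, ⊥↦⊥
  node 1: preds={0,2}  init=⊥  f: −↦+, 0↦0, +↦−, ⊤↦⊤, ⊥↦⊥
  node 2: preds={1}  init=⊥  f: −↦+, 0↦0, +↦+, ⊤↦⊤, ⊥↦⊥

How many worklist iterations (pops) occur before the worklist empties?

4

Worklist (4 pops):
  #1 pop 0: in=⊥ → 0 (no change)
  #2 pop 1: in=0 → 0 (was ⊥); enqueue []
  #3 pop 2: in=0 → 0 (was ⊥); enqueue [1]
  #4 pop 1: in=0 → 0 (no change)

Fixpoint:
  val[0] = 0
  val[1] = 0
  val[2] = 0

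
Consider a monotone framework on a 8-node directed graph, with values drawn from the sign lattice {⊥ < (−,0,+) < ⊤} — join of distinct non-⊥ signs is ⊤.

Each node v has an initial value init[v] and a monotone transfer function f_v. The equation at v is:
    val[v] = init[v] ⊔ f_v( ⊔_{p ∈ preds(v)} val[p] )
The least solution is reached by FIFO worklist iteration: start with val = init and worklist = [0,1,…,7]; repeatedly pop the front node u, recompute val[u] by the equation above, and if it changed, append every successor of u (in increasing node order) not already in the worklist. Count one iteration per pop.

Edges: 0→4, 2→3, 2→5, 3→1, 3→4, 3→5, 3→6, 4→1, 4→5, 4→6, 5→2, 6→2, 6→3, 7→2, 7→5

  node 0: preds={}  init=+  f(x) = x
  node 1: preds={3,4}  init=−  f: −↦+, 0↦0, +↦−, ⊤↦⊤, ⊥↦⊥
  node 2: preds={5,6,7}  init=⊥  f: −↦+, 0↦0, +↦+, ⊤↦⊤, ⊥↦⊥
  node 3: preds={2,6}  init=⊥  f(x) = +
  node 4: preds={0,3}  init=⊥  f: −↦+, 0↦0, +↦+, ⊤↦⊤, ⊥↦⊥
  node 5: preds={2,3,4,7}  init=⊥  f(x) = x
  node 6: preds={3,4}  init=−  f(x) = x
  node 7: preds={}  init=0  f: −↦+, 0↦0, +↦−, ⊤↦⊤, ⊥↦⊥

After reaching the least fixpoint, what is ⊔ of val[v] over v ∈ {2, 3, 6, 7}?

⊤

Worklist (11 pops):
  #1 pop 0: in=⊥ → + (no change)
  #2 pop 1: in=⊥ → − (no change)
  #3 pop 2: in=⊤ → ⊤ (was ⊥); enqueue []
  #4 pop 3: in=⊤ → + (was ⊥); enqueue [1]
  #5 pop 4: in=+ → + (was ⊥); enqueue []
  #6 pop 5: in=⊤ → ⊤ (was ⊥); enqueue [2]
  #7 pop 6: in=+ → ⊤ (was −); enqueue [3]
  #8 pop 7: in=⊥ → 0 (no change)
  #9 pop 1: in=+ → − (no change)
  #10 pop 2: in=⊤ → ⊤ (no change)
  #11 pop 3: in=⊤ → + (no change)

Fixpoint:
  val[0] = +
  val[1] = −
  val[2] = ⊤
  val[3] = +
  val[4] = +
  val[5] = ⊤
  val[6] = ⊤
  val[7] = 0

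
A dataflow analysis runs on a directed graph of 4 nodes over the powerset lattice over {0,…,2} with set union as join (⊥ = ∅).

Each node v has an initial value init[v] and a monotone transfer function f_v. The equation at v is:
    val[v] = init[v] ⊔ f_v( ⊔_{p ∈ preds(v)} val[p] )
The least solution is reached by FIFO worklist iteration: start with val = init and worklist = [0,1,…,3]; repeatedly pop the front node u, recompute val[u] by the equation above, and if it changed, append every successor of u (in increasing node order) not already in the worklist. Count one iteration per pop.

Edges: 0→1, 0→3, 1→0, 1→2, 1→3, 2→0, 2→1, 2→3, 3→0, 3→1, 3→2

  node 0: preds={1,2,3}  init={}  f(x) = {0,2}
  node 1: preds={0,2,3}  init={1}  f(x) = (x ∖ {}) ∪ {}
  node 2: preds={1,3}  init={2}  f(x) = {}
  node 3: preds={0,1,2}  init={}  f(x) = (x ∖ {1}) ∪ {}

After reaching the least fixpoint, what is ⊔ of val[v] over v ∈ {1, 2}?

Worklist (7 pops):
  #1 pop 0: in={1,2} → {0,2} (was {}); enqueue []
  #2 pop 1: in={0,2} → {0,1,2} (was {1}); enqueue [0]
  #3 pop 2: in={0,1,2} → {2} (no change)
  #4 pop 3: in={0,1,2} → {0,2} (was {}); enqueue [1,2]
  #5 pop 0: in={0,1,2} → {0,2} (no change)
  #6 pop 1: in={0,2} → {0,1,2} (no change)
  #7 pop 2: in={0,1,2} → {2} (no change)

Fixpoint:
  val[0] = {0,2}
  val[1] = {0,1,2}
  val[2] = {2}
  val[3] = {0,2}

{0,1,2}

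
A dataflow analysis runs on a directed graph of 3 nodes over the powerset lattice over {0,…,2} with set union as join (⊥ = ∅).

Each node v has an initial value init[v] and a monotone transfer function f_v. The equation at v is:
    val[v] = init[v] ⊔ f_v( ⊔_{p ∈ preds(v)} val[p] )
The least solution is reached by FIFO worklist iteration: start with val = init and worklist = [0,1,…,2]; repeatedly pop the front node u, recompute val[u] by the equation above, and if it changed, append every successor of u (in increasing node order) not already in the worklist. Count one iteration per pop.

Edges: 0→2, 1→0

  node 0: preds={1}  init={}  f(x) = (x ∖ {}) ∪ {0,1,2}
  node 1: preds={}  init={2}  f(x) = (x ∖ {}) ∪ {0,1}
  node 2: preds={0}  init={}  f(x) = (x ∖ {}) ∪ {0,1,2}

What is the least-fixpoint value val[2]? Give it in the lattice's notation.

{0,1,2}

Trace (4 dequeues):
  [1] u=0 | in {2} | out {0,1,2} | prev {} | push {}
  [2] u=1 | in {} | out {0,1,2} | prev {2} | push {0}
  [3] u=2 | in {0,1,2} | out {0,1,2} | prev {} | push {}
  [4] u=0 | in {0,1,2} | out {0,1,2} | ==

Converged values:
  [0] {0,1,2}
  [1] {0,1,2}
  [2] {0,1,2}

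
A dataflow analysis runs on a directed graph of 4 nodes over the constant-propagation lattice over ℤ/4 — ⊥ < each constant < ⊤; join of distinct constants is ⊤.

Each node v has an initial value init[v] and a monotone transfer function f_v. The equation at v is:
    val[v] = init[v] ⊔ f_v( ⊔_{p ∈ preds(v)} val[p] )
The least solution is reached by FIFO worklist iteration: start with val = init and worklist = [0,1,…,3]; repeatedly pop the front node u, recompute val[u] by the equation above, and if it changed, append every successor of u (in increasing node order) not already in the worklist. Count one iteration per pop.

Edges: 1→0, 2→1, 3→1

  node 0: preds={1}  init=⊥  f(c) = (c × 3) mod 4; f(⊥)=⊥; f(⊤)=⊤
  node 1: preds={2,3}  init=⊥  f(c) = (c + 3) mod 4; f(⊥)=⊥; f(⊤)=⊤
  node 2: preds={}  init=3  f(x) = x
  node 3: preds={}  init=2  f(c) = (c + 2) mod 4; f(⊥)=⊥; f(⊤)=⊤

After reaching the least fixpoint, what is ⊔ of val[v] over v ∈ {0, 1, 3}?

Trace (5 dequeues):
  [1] u=0 | in ⊥ | out ⊥ | ==
  [2] u=1 | in ⊤ | out ⊤ | prev ⊥ | push {0}
  [3] u=2 | in ⊥ | out 3 | ==
  [4] u=3 | in ⊥ | out 2 | ==
  [5] u=0 | in ⊤ | out ⊤ | prev ⊥ | push {}

Converged values:
  [0] ⊤
  [1] ⊤
  [2] 3
  [3] 2

⊤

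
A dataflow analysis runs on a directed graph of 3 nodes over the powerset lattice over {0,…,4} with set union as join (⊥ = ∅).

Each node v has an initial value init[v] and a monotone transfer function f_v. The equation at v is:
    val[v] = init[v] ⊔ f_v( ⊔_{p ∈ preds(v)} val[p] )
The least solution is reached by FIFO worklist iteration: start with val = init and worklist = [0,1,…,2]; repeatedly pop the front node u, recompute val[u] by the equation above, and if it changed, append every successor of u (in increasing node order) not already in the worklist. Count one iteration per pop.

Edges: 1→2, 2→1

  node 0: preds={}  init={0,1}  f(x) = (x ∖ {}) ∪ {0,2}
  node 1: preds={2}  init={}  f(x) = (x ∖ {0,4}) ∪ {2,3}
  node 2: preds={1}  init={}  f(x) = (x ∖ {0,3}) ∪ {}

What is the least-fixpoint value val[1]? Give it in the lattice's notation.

{2,3}

Trace (4 dequeues):
  [1] u=0 | in {} | out {0,1,2} | prev {0,1} | push {}
  [2] u=1 | in {} | out {2,3} | prev {} | push {}
  [3] u=2 | in {2,3} | out {2} | prev {} | push {1}
  [4] u=1 | in {2} | out {2,3} | ==

Converged values:
  [0] {0,1,2}
  [1] {2,3}
  [2] {2}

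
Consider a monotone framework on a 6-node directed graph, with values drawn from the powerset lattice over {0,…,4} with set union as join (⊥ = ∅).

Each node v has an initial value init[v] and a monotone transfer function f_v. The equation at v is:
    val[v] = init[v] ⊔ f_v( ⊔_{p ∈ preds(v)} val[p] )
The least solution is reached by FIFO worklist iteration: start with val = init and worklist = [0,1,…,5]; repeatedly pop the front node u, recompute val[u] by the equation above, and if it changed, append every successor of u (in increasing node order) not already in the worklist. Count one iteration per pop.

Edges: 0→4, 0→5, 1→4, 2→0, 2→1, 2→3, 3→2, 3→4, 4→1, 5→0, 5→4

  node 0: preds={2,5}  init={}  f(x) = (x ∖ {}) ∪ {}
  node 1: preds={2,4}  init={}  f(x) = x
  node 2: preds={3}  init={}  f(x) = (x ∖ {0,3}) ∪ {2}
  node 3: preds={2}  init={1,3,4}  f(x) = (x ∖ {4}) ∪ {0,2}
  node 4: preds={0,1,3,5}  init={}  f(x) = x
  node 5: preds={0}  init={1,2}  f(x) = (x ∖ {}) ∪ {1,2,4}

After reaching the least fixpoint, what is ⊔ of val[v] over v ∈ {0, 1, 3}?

Trace (11 dequeues):
  [1] u=0 | in {1,2} | out {1,2} | prev {} | push {}
  [2] u=1 | in {} | out {} | ==
  [3] u=2 | in {1,3,4} | out {1,2,4} | prev {} | push {0,1}
  [4] u=3 | in {1,2,4} | out {0,1,2,3,4} | prev {1,3,4} | push {2}
  [5] u=4 | in {0,1,2,3,4} | out {0,1,2,3,4} | prev {} | push {}
  [6] u=5 | in {1,2} | out {1,2,4} | prev {1,2} | push {4}
  [7] u=0 | in {1,2,4} | out {1,2,4} | prev {1,2} | push {5}
  [8] u=1 | in {0,1,2,3,4} | out {0,1,2,3,4} | prev {} | push {}
  [9] u=2 | in {0,1,2,3,4} | out {1,2,4} | ==
  [10] u=4 | in {0,1,2,3,4} | out {0,1,2,3,4} | ==
  [11] u=5 | in {1,2,4} | out {1,2,4} | ==

Converged values:
  [0] {1,2,4}
  [1] {0,1,2,3,4}
  [2] {1,2,4}
  [3] {0,1,2,3,4}
  [4] {0,1,2,3,4}
  [5] {1,2,4}

{0,1,2,3,4}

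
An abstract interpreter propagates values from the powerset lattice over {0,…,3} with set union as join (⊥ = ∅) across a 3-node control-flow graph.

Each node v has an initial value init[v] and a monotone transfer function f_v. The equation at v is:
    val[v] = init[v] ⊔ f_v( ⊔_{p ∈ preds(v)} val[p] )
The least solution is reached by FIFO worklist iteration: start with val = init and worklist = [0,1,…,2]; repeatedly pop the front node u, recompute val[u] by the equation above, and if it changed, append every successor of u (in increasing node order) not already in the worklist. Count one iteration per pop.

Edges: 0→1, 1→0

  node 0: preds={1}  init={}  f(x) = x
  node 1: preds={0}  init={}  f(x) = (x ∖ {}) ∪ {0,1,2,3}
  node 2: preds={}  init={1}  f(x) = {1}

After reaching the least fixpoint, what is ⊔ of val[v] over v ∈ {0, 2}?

Trace (5 dequeues):
  [1] u=0 | in {} | out {} | ==
  [2] u=1 | in {} | out {0,1,2,3} | prev {} | push {0}
  [3] u=2 | in {} | out {1} | ==
  [4] u=0 | in {0,1,2,3} | out {0,1,2,3} | prev {} | push {1}
  [5] u=1 | in {0,1,2,3} | out {0,1,2,3} | ==

Converged values:
  [0] {0,1,2,3}
  [1] {0,1,2,3}
  [2] {1}

{0,1,2,3}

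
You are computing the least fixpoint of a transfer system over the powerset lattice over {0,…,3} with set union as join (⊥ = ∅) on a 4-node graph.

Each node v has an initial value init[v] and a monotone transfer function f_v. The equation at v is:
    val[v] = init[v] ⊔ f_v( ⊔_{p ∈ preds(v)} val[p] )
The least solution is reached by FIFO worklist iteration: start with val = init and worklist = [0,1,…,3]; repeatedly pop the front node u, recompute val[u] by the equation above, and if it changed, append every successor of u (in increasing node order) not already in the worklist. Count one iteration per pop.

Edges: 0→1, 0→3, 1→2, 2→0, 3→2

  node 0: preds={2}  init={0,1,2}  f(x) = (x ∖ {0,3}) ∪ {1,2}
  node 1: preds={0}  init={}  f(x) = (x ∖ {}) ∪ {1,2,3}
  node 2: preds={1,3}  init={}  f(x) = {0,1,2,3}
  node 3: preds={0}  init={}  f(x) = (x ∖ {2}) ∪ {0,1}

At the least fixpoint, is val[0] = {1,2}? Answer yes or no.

no

Trace (6 dequeues):
  [1] u=0 | in {} | out {0,1,2} | ==
  [2] u=1 | in {0,1,2} | out {0,1,2,3} | prev {} | push {}
  [3] u=2 | in {0,1,2,3} | out {0,1,2,3} | prev {} | push {0}
  [4] u=3 | in {0,1,2} | out {0,1} | prev {} | push {2}
  [5] u=0 | in {0,1,2,3} | out {0,1,2} | ==
  [6] u=2 | in {0,1,2,3} | out {0,1,2,3} | ==

Converged values:
  [0] {0,1,2}
  [1] {0,1,2,3}
  [2] {0,1,2,3}
  [3] {0,1}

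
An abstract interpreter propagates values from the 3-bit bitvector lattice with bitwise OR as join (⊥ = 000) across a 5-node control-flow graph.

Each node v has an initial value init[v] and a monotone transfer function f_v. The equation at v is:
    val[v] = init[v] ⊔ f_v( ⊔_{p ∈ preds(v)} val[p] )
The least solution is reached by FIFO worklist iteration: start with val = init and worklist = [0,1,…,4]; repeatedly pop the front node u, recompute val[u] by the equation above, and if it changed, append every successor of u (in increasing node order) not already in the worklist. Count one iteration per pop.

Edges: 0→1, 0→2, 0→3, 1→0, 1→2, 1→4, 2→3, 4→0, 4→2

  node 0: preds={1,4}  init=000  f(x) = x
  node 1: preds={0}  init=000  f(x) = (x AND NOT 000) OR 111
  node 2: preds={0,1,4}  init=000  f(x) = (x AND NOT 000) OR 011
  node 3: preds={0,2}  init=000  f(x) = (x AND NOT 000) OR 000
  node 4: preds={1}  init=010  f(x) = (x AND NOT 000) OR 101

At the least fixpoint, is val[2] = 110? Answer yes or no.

no

Worklist (9 pops):
  #1 pop 0: in=010 → 010 (was 000); enqueue []
  #2 pop 1: in=010 → 111 (was 000); enqueue [0]
  #3 pop 2: in=111 → 111 (was 000); enqueue []
  #4 pop 3: in=111 → 111 (was 000); enqueue []
  #5 pop 4: in=111 → 111 (was 010); enqueue [2]
  #6 pop 0: in=111 → 111 (was 010); enqueue [1,3]
  #7 pop 2: in=111 → 111 (no change)
  #8 pop 1: in=111 → 111 (no change)
  #9 pop 3: in=111 → 111 (no change)

Fixpoint:
  val[0] = 111
  val[1] = 111
  val[2] = 111
  val[3] = 111
  val[4] = 111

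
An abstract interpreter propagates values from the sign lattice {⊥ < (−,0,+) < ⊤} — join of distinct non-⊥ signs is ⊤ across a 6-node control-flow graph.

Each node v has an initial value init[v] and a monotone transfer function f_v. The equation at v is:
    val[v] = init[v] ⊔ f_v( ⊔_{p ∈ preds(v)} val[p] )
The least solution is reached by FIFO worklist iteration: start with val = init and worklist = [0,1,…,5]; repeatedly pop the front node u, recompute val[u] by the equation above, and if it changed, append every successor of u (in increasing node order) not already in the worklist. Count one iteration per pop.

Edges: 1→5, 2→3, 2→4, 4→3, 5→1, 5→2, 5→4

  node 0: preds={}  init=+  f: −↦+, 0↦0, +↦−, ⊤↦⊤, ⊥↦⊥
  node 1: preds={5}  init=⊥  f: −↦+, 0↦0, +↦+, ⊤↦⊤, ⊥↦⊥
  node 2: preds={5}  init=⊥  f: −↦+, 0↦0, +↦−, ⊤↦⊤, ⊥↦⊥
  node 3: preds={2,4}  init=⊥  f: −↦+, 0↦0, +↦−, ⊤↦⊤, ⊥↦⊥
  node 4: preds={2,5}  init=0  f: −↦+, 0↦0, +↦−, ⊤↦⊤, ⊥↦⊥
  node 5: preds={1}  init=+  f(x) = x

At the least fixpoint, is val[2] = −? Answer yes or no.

yes

Trace (7 dequeues):
  [1] u=0 | in ⊥ | out + | ==
  [2] u=1 | in + | out + | prev ⊥ | push {}
  [3] u=2 | in + | out − | prev ⊥ | push {}
  [4] u=3 | in ⊤ | out ⊤ | prev ⊥ | push {}
  [5] u=4 | in ⊤ | out ⊤ | prev 0 | push {3}
  [6] u=5 | in + | out + | ==
  [7] u=3 | in ⊤ | out ⊤ | ==

Converged values:
  [0] +
  [1] +
  [2] −
  [3] ⊤
  [4] ⊤
  [5] +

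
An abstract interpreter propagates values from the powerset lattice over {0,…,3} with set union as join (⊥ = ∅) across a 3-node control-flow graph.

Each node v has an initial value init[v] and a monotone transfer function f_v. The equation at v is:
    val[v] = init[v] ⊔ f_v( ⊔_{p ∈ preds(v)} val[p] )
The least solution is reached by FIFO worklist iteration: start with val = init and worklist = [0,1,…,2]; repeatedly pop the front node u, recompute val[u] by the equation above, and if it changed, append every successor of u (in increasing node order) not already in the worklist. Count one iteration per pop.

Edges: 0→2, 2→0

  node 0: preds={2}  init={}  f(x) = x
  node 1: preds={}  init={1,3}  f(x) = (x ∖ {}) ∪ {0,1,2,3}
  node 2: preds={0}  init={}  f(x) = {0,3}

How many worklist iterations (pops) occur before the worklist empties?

Iteration log — 5 steps:
  step 1. node 0  ⊔preds={}  new={}  stable
  step 2. node 1  ⊔preds={}  new={0,1,2,3}  old={1,3}  +wl: 
  step 3. node 2  ⊔preds={}  new={0,3}  old={}  +wl: 0
  step 4. node 0  ⊔preds={0,3}  new={0,3}  old={}  +wl: 2
  step 5. node 2  ⊔preds={0,3}  new={0,3}  stable

Least fixpoint reached:
  node 0: {0,3}
  node 1: {0,1,2,3}
  node 2: {0,3}

5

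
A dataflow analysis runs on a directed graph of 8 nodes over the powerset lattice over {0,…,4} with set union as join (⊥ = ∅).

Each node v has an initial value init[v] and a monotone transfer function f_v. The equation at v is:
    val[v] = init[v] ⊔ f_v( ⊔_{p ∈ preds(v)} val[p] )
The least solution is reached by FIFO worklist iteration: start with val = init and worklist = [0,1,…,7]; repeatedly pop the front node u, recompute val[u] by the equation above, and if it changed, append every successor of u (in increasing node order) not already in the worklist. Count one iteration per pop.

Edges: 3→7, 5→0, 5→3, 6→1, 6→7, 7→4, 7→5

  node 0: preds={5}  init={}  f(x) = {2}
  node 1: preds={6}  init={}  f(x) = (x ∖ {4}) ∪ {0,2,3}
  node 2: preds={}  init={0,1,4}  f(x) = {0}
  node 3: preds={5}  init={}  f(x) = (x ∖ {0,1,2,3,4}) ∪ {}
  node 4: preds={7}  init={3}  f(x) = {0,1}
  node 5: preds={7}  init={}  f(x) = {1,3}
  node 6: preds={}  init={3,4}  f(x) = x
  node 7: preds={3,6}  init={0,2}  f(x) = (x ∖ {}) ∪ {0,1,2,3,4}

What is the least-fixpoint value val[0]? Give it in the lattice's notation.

{2}

Iteration log — 12 steps:
  step 1. node 0  ⊔preds={}  new={2}  old={}  +wl: 
  step 2. node 1  ⊔preds={3,4}  new={0,2,3}  old={}  +wl: 
  step 3. node 2  ⊔preds={}  new={0,1,4}  stable
  step 4. node 3  ⊔preds={}  new={}  stable
  step 5. node 4  ⊔preds={0,2}  new={0,1,3}  old={3}  +wl: 
  step 6. node 5  ⊔preds={0,2}  new={1,3}  old={}  +wl: 0,3
  step 7. node 6  ⊔preds={}  new={3,4}  stable
  step 8. node 7  ⊔preds={3,4}  new={0,1,2,3,4}  old={0,2}  +wl: 4,5
  step 9. node 0  ⊔preds={1,3}  new={2}  stable
  step 10. node 3  ⊔preds={1,3}  new={}  stable
  step 11. node 4  ⊔preds={0,1,2,3,4}  new={0,1,3}  stable
  step 12. node 5  ⊔preds={0,1,2,3,4}  new={1,3}  stable

Least fixpoint reached:
  node 0: {2}
  node 1: {0,2,3}
  node 2: {0,1,4}
  node 3: {}
  node 4: {0,1,3}
  node 5: {1,3}
  node 6: {3,4}
  node 7: {0,1,2,3,4}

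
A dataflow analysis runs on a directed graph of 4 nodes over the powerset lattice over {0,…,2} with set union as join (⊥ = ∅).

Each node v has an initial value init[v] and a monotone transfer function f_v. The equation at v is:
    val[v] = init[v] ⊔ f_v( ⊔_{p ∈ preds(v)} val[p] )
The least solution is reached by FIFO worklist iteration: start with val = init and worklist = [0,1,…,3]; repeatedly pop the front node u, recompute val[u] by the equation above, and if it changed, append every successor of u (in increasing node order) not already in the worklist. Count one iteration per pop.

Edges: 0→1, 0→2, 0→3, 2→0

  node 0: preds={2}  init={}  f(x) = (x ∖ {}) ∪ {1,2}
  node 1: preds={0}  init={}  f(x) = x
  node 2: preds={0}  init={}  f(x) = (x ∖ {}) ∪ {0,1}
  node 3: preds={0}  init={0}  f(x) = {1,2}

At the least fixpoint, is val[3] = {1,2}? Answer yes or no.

no

Trace (8 dequeues):
  [1] u=0 | in {} | out {1,2} | prev {} | push {}
  [2] u=1 | in {1,2} | out {1,2} | prev {} | push {}
  [3] u=2 | in {1,2} | out {0,1,2} | prev {} | push {0}
  [4] u=3 | in {1,2} | out {0,1,2} | prev {0} | push {}
  [5] u=0 | in {0,1,2} | out {0,1,2} | prev {1,2} | push {1,2,3}
  [6] u=1 | in {0,1,2} | out {0,1,2} | prev {1,2} | push {}
  [7] u=2 | in {0,1,2} | out {0,1,2} | ==
  [8] u=3 | in {0,1,2} | out {0,1,2} | ==

Converged values:
  [0] {0,1,2}
  [1] {0,1,2}
  [2] {0,1,2}
  [3] {0,1,2}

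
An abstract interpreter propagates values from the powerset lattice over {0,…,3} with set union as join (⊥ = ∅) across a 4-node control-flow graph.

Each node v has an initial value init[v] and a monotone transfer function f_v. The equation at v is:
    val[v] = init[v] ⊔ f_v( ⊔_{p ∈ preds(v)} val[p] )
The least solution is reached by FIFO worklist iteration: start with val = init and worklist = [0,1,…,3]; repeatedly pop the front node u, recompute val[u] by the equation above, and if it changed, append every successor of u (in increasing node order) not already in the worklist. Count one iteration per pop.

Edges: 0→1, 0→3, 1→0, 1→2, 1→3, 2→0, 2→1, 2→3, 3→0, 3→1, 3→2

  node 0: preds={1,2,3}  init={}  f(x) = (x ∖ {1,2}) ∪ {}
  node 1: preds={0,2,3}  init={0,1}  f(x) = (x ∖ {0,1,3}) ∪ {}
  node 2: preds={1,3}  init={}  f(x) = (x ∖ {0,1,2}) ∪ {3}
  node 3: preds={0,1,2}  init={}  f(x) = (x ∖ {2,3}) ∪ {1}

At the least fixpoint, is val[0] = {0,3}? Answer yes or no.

Worklist (8 pops):
  #1 pop 0: in={0,1} → {0} (was {}); enqueue []
  #2 pop 1: in={0} → {0,1} (no change)
  #3 pop 2: in={0,1} → {3} (was {}); enqueue [0,1]
  #4 pop 3: in={0,1,3} → {0,1} (was {}); enqueue [2]
  #5 pop 0: in={0,1,3} → {0,3} (was {0}); enqueue [3]
  #6 pop 1: in={0,1,3} → {0,1} (no change)
  #7 pop 2: in={0,1} → {3} (no change)
  #8 pop 3: in={0,1,3} → {0,1} (no change)

Fixpoint:
  val[0] = {0,3}
  val[1] = {0,1}
  val[2] = {3}
  val[3] = {0,1}

yes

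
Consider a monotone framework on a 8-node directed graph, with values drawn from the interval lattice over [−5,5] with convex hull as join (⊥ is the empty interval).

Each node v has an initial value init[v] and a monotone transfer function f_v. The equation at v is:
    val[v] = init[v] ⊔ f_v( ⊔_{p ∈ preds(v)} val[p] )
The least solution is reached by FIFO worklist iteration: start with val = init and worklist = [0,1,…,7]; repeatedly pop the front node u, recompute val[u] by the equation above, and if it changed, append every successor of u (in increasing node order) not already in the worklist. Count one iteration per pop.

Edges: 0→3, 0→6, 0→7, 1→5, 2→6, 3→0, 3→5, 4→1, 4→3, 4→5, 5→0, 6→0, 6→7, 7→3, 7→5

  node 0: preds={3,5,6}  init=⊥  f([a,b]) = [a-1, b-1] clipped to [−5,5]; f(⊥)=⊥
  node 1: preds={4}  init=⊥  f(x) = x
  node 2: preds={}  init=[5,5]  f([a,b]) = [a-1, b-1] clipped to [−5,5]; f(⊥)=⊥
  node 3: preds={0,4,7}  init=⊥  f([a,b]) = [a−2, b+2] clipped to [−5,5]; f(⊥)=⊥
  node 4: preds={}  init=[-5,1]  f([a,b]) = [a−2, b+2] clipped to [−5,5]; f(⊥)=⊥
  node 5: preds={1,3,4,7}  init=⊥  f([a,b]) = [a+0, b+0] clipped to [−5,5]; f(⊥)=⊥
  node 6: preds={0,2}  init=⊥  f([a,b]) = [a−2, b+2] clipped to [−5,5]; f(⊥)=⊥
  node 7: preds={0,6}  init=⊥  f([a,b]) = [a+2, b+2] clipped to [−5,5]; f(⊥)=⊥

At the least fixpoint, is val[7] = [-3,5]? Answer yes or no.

Iteration log — 16 steps:
  step 1. node 0  ⊔preds=⊥  new=⊥  stable
  step 2. node 1  ⊔preds=[-5,1]  new=[-5,1]  old=⊥  +wl: 
  step 3. node 2  ⊔preds=⊥  new=[5,5]  stable
  step 4. node 3  ⊔preds=[-5,1]  new=[-5,3]  old=⊥  +wl: 0
  step 5. node 4  ⊔preds=⊥  new=[-5,1]  stable
  step 6. node 5  ⊔preds=[-5,3]  new=[-5,3]  old=⊥  +wl: 
  step 7. node 6  ⊔preds=[5,5]  new=[3,5]  old=⊥  +wl: 
  step 8. node 7  ⊔preds=[3,5]  new=[5,5]  old=⊥  +wl: 3,5
  step 9. node 0  ⊔preds=[-5,5]  new=[-5,4]  old=⊥  +wl: 6,7
  step 10. node 3  ⊔preds=[-5,5]  new=[-5,5]  old=[-5,3]  +wl: 0
  step 11. node 5  ⊔preds=[-5,5]  new=[-5,5]  old=[-5,3]  +wl: 
  step 12. node 6  ⊔preds=[-5,5]  new=[-5,5]  old=[3,5]  +wl: 
  step 13. node 7  ⊔preds=[-5,5]  new=[-3,5]  old=[5,5]  +wl: 3,5
  step 14. node 0  ⊔preds=[-5,5]  new=[-5,4]  stable
  step 15. node 3  ⊔preds=[-5,5]  new=[-5,5]  stable
  step 16. node 5  ⊔preds=[-5,5]  new=[-5,5]  stable

Least fixpoint reached:
  node 0: [-5,4]
  node 1: [-5,1]
  node 2: [5,5]
  node 3: [-5,5]
  node 4: [-5,1]
  node 5: [-5,5]
  node 6: [-5,5]
  node 7: [-3,5]

yes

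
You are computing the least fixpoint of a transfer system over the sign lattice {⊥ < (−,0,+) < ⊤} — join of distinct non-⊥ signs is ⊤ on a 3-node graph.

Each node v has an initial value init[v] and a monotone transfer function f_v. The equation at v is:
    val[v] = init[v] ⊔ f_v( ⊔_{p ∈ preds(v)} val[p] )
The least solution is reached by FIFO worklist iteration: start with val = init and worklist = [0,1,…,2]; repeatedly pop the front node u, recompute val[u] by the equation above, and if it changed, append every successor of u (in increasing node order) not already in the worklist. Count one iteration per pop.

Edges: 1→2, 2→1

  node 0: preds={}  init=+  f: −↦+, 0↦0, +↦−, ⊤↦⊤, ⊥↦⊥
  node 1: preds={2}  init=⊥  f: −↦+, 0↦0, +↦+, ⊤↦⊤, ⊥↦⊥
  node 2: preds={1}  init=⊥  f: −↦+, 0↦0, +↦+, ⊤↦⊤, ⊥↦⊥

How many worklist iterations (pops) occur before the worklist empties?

Iteration log — 3 steps:
  step 1. node 0  ⊔preds=⊥  new=+  stable
  step 2. node 1  ⊔preds=⊥  new=⊥  stable
  step 3. node 2  ⊔preds=⊥  new=⊥  stable

Least fixpoint reached:
  node 0: +
  node 1: ⊥
  node 2: ⊥

3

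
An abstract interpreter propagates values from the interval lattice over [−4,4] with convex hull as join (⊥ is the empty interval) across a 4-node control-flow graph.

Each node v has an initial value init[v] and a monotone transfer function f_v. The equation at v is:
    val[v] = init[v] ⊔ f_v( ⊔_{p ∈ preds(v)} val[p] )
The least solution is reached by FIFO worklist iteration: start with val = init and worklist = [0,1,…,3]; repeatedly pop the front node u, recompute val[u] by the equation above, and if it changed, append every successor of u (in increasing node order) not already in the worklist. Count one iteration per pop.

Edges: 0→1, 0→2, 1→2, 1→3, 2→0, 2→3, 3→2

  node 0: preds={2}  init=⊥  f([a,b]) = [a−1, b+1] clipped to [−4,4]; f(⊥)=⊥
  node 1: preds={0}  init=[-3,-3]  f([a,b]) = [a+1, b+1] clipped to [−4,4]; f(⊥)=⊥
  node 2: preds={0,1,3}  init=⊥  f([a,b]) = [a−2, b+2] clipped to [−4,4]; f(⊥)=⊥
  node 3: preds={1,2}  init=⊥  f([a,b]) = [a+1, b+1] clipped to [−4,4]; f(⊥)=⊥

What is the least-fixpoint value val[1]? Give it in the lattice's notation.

[-3,4]

Iteration log — 15 steps:
  step 1. node 0  ⊔preds=⊥  new=⊥  stable
  step 2. node 1  ⊔preds=⊥  new=[-3,-3]  stable
  step 3. node 2  ⊔preds=[-3,-3]  new=[-4,-1]  old=⊥  +wl: 0
  step 4. node 3  ⊔preds=[-4,-1]  new=[-3,0]  old=⊥  +wl: 2
  step 5. node 0  ⊔preds=[-4,-1]  new=[-4,0]  old=⊥  +wl: 1
  step 6. node 2  ⊔preds=[-4,0]  new=[-4,2]  old=[-4,-1]  +wl: 0,3
  step 7. node 1  ⊔preds=[-4,0]  new=[-3,1]  old=[-3,-3]  +wl: 2
  step 8. node 0  ⊔preds=[-4,2]  new=[-4,3]  old=[-4,0]  +wl: 1
  step 9. node 3  ⊔preds=[-4,2]  new=[-3,3]  old=[-3,0]  +wl: 
  step 10. node 2  ⊔preds=[-4,3]  new=[-4,4]  old=[-4,2]  +wl: 0,3
  step 11. node 1  ⊔preds=[-4,3]  new=[-3,4]  old=[-3,1]  +wl: 2
  step 12. node 0  ⊔preds=[-4,4]  new=[-4,4]  old=[-4,3]  +wl: 1
  step 13. node 3  ⊔preds=[-4,4]  new=[-3,4]  old=[-3,3]  +wl: 
  step 14. node 2  ⊔preds=[-4,4]  new=[-4,4]  stable
  step 15. node 1  ⊔preds=[-4,4]  new=[-3,4]  stable

Least fixpoint reached:
  node 0: [-4,4]
  node 1: [-3,4]
  node 2: [-4,4]
  node 3: [-3,4]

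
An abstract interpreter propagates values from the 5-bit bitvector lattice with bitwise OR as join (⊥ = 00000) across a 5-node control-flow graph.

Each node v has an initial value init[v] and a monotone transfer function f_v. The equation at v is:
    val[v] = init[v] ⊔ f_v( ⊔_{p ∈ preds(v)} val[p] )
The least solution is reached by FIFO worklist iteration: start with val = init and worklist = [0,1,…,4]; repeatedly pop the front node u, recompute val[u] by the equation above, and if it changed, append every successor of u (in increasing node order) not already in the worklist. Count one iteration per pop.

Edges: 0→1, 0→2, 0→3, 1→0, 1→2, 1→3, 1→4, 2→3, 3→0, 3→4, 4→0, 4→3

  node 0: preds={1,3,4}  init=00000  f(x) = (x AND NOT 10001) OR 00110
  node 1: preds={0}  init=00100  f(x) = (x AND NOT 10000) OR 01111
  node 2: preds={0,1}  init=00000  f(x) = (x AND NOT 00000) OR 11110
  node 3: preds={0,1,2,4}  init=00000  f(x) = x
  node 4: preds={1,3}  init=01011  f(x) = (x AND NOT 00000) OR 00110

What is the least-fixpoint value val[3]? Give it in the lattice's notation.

11111

Worklist (7 pops):
  #1 pop 0: in=01111 → 01110 (was 00000); enqueue []
  #2 pop 1: in=01110 → 01111 (was 00100); enqueue [0]
  #3 pop 2: in=01111 → 11111 (was 00000); enqueue []
  #4 pop 3: in=11111 → 11111 (was 00000); enqueue []
  #5 pop 4: in=11111 → 11111 (was 01011); enqueue [3]
  #6 pop 0: in=11111 → 01110 (no change)
  #7 pop 3: in=11111 → 11111 (no change)

Fixpoint:
  val[0] = 01110
  val[1] = 01111
  val[2] = 11111
  val[3] = 11111
  val[4] = 11111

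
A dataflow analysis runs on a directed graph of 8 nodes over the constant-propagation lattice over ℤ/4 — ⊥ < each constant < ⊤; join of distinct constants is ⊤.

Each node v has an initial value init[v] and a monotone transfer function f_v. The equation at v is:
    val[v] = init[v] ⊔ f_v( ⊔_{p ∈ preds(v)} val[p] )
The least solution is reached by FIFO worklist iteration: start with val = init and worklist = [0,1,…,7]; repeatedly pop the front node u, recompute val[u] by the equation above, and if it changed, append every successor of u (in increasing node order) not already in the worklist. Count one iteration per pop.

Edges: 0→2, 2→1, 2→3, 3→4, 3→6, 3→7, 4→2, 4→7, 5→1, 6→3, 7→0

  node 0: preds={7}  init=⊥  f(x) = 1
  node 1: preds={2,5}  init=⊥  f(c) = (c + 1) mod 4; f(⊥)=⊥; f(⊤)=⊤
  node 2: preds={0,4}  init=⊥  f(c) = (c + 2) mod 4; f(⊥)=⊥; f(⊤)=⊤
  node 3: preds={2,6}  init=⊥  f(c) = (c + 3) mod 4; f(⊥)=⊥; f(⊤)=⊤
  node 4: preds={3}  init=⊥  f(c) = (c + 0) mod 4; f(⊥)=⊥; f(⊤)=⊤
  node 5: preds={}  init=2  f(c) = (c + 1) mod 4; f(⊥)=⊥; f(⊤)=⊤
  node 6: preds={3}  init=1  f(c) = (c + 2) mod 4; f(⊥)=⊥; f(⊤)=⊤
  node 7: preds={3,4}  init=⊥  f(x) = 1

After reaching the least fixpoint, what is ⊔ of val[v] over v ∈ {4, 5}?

Trace (13 dequeues):
  [1] u=0 | in ⊥ | out 1 | prev ⊥ | push {}
  [2] u=1 | in 2 | out 3 | prev ⊥ | push {}
  [3] u=2 | in 1 | out 3 | prev ⊥ | push {1}
  [4] u=3 | in ⊤ | out ⊤ | prev ⊥ | push {}
  [5] u=4 | in ⊤ | out ⊤ | prev ⊥ | push {2}
  [6] u=5 | in ⊥ | out 2 | ==
  [7] u=6 | in ⊤ | out ⊤ | prev 1 | push {3}
  [8] u=7 | in ⊤ | out 1 | prev ⊥ | push {0}
  [9] u=1 | in ⊤ | out ⊤ | prev 3 | push {}
  [10] u=2 | in ⊤ | out ⊤ | prev 3 | push {1}
  [11] u=3 | in ⊤ | out ⊤ | ==
  [12] u=0 | in 1 | out 1 | ==
  [13] u=1 | in ⊤ | out ⊤ | ==

Converged values:
  [0] 1
  [1] ⊤
  [2] ⊤
  [3] ⊤
  [4] ⊤
  [5] 2
  [6] ⊤
  [7] 1

⊤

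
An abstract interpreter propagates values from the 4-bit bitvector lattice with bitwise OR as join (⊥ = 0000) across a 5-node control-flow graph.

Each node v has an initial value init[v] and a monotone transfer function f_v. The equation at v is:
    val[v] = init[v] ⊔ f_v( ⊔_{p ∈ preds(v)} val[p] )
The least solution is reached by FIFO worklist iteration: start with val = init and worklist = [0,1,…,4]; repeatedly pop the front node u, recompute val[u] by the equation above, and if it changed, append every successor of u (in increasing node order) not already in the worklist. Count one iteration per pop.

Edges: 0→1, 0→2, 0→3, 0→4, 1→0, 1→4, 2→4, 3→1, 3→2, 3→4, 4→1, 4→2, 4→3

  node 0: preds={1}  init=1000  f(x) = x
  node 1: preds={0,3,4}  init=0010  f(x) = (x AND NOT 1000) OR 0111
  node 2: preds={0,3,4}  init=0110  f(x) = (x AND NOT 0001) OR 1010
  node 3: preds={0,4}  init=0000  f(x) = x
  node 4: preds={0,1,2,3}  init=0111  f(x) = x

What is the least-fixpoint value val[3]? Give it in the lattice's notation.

Trace (10 dequeues):
  [1] u=0 | in 0010 | out 1010 | prev 1000 | push {}
  [2] u=1 | in 1111 | out 0111 | prev 0010 | push {0}
  [3] u=2 | in 1111 | out 1110 | prev 0110 | push {}
  [4] u=3 | in 1111 | out 1111 | prev 0000 | push {1,2}
  [5] u=4 | in 1111 | out 1111 | prev 0111 | push {3}
  [6] u=0 | in 0111 | out 1111 | prev 1010 | push {4}
  [7] u=1 | in 1111 | out 0111 | ==
  [8] u=2 | in 1111 | out 1110 | ==
  [9] u=3 | in 1111 | out 1111 | ==
  [10] u=4 | in 1111 | out 1111 | ==

Converged values:
  [0] 1111
  [1] 0111
  [2] 1110
  [3] 1111
  [4] 1111

1111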